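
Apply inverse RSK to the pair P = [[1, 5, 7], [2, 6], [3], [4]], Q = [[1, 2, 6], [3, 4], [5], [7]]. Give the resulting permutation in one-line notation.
4 6 3 5 2 7 1

Reverse the RSK construction: for i from n down to 1, find the cell of Q containing i, remove the entry at that cell from P, and reverse-bump it up through P; the value ejected from row 1 is w(i).

Step i=7: Q has 7 at row 4, column 1; remove 4 from row 4 of P and reverse-bump: 4 enters row 3 and ejects 3; 3 enters row 2 and ejects 2; 2 enters row 1 and ejects 1. So w(7) = 1. P is now [[2, 5, 7], [3, 6], [4]].
Step i=6: Q has 6 at row 1, column 3; remove that cell from P, ejecting 7. So w(6) = 7. P is now [[2, 5], [3, 6], [4]].
Step i=5: Q has 5 at row 3, column 1; remove 4 from row 3 of P and reverse-bump: 4 enters row 2 and ejects 3; 3 enters row 1 and ejects 2. So w(5) = 2. P is now [[3, 5], [4, 6]].
Step i=4: Q has 4 at row 2, column 2; remove 6 from row 2 of P and reverse-bump: 6 enters row 1 and ejects 5. So w(4) = 5. P is now [[3, 6], [4]].
Step i=3: Q has 3 at row 2, column 1; remove 4 from row 2 of P and reverse-bump: 4 enters row 1 and ejects 3. So w(3) = 3. P is now [[4, 6]].
Step i=2: Q has 2 at row 1, column 2; remove that cell from P, ejecting 6. So w(2) = 6. P is now [[4]].
Step i=1: Q has 1 at row 1, column 1; remove that cell from P, ejecting 4. So w(1) = 4. P is now [].

So w = 4 6 3 5 2 7 1.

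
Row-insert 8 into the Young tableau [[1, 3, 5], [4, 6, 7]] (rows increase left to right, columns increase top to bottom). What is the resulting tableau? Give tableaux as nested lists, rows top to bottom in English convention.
[[1, 3, 5, 8], [4, 6, 7]]

8 is larger than every entry of row 1, so it is appended to row 1. The new tableau is [[1, 3, 5, 8], [4, 6, 7]].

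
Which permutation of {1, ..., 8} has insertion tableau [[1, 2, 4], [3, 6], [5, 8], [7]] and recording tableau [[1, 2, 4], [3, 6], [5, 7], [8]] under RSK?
Reverse the RSK construction: for i from n down to 1, find the cell of Q containing i, remove the entry at that cell from P, and reverse-bump it up through P; the value ejected from row 1 is w(i).

Step i=8: Q has 8 at row 4, column 1; remove 7 from row 4 of P and reverse-bump: 7 enters row 3 and ejects 5; 5 enters row 2 and ejects 3; 3 enters row 1 and ejects 2. So w(8) = 2. P is now [[1, 3, 4], [5, 6], [7, 8]].
Step i=7: Q has 7 at row 3, column 2; remove 8 from row 3 of P and reverse-bump: 8 enters row 2 and ejects 6; 6 enters row 1 and ejects 4. So w(7) = 4. P is now [[1, 3, 6], [5, 8], [7]].
Step i=6: Q has 6 at row 2, column 2; remove 8 from row 2 of P and reverse-bump: 8 enters row 1 and ejects 6. So w(6) = 6. P is now [[1, 3, 8], [5], [7]].
Step i=5: Q has 5 at row 3, column 1; remove 7 from row 3 of P and reverse-bump: 7 enters row 2 and ejects 5; 5 enters row 1 and ejects 3. So w(5) = 3. P is now [[1, 5, 8], [7]].
Step i=4: Q has 4 at row 1, column 3; remove that cell from P, ejecting 8. So w(4) = 8. P is now [[1, 5], [7]].
Step i=3: Q has 3 at row 2, column 1; remove 7 from row 2 of P and reverse-bump: 7 enters row 1 and ejects 5. So w(3) = 5. P is now [[1, 7]].
Step i=2: Q has 2 at row 1, column 2; remove that cell from P, ejecting 7. So w(2) = 7. P is now [[1]].
Step i=1: Q has 1 at row 1, column 1; remove that cell from P, ejecting 1. So w(1) = 1. P is now [].

So w = 1 7 5 8 3 6 4 2.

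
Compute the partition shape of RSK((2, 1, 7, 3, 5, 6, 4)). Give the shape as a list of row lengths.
Row-insert each entry into an empty tableau.

After inserting 2: P = [[2]].
After inserting 1: P = [[1], [2]].
After inserting 7: P = [[1, 7], [2]].
After inserting 3: P = [[1, 3], [2, 7]].
After inserting 5: P = [[1, 3, 5], [2, 7]].
After inserting 6: P = [[1, 3, 5, 6], [2, 7]].
After inserting 4: P = [[1, 3, 4, 6], [2, 5], [7]].

The final insertion tableau P = [[1, 3, 4, 6], [2, 5], [7]] has shape [4, 2, 1].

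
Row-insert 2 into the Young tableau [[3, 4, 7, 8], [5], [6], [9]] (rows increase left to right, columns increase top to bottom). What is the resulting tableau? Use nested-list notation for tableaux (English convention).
In row 1, 2 replaces 3 (the leftmost entry greater than 2); 3 is bumped to row 2. In row 2, 3 replaces 5 (the leftmost entry greater than 3); 5 is bumped to row 3. In row 3, 5 replaces 6 (the leftmost entry greater than 5); 6 is bumped to row 4. In row 4, 6 replaces 9 (the leftmost entry greater than 6); 9 is bumped to row 5. 9 starts a new row 5. The new tableau is [[2, 4, 7, 8], [3], [5], [6], [9]].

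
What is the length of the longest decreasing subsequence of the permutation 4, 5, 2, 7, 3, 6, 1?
3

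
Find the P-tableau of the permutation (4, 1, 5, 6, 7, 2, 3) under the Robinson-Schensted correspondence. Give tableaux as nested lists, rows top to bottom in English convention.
P = [[1, 2, 3, 7], [4, 5, 6]]

After inserting 4: P = [[4]].
After inserting 1: P = [[1], [4]].
After inserting 5: P = [[1, 5], [4]].
After inserting 6: P = [[1, 5, 6], [4]].
After inserting 7: P = [[1, 5, 6, 7], [4]].
After inserting 2: P = [[1, 2, 6, 7], [4, 5]].
After inserting 3: P = [[1, 2, 3, 7], [4, 5, 6]].

So P = [[1, 2, 3, 7], [4, 5, 6]].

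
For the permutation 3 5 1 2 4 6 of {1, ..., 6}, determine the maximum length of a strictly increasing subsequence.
4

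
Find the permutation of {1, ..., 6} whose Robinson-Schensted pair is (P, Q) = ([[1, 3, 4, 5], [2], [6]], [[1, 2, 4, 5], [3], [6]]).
Reverse the RSK construction: for i from n down to 1, find the cell of Q containing i, remove the entry at that cell from P, and reverse-bump it up through P; the value ejected from row 1 is w(i).

Step i=6: Q has 6 at row 3, column 1; remove 6 from row 3 of P and reverse-bump: 6 enters row 2 and ejects 2; 2 enters row 1 and ejects 1. So w(6) = 1. P is now [[2, 3, 4, 5], [6]].
Step i=5: Q has 5 at row 1, column 4; remove that cell from P, ejecting 5. So w(5) = 5. P is now [[2, 3, 4], [6]].
Step i=4: Q has 4 at row 1, column 3; remove that cell from P, ejecting 4. So w(4) = 4. P is now [[2, 3], [6]].
Step i=3: Q has 3 at row 2, column 1; remove 6 from row 2 of P and reverse-bump: 6 enters row 1 and ejects 3. So w(3) = 3. P is now [[2, 6]].
Step i=2: Q has 2 at row 1, column 2; remove that cell from P, ejecting 6. So w(2) = 6. P is now [[2]].
Step i=1: Q has 1 at row 1, column 1; remove that cell from P, ejecting 2. So w(1) = 2. P is now [].

So w = 2 6 3 4 5 1.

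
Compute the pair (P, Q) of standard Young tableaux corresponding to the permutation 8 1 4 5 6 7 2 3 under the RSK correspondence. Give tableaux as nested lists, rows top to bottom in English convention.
Insert each entry of the permutation into P by Schensted row insertion, recording in Q the position of each new cell.

Insert 8: appended to row 1. P = [[8]].
Insert 1: 1 bumps 8 from row 1; 8 starts row 2. P = [[1], [8]].
Insert 4: appended to row 1. P = [[1, 4], [8]].
Insert 5: appended to row 1. P = [[1, 4, 5], [8]].
Insert 6: appended to row 1. P = [[1, 4, 5, 6], [8]].
Insert 7: appended to row 1. P = [[1, 4, 5, 6, 7], [8]].
Insert 2: 2 bumps 4 from row 1; 4 bumps 8 from row 2; 8 starts row 3. P = [[1, 2, 5, 6, 7], [4], [8]].
Insert 3: 3 bumps 5 from row 1; 5 appends to row 2. P = [[1, 2, 3, 6, 7], [4, 5], [8]].

So P = [[1, 2, 3, 6, 7], [4, 5], [8]], Q = [[1, 3, 4, 5, 6], [2, 8], [7]].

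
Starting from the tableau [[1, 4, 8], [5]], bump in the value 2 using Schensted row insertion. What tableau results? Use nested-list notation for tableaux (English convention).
[[1, 2, 8], [4], [5]]

In row 1, 2 replaces 4 (the leftmost entry greater than 2); 4 is bumped to row 2. In row 2, 4 replaces 5 (the leftmost entry greater than 4); 5 is bumped to row 3. 5 starts a new row 3. The new tableau is [[1, 2, 8], [4], [5]].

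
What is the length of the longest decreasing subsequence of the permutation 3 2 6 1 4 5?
3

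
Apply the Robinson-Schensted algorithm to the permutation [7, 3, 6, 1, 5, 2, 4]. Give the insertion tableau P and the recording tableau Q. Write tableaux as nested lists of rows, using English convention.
Insert each entry of the permutation into P by Schensted row insertion, recording in Q the position of each new cell.

Insert 7: appended to row 1. P = [[7]], Q = [[1]].
Insert 3: 3 bumps 7 from row 1; 7 starts row 2. P = [[3], [7]], Q = [[1], [2]].
Insert 6: appended to row 1. P = [[3, 6], [7]], Q = [[1, 3], [2]].
Insert 1: 1 bumps 3 from row 1; 3 bumps 7 from row 2; 7 starts row 3. P = [[1, 6], [3], [7]], Q = [[1, 3], [2], [4]].
Insert 5: 5 bumps 6 from row 1; 6 appends to row 2. P = [[1, 5], [3, 6], [7]], Q = [[1, 3], [2, 5], [4]].
Insert 2: 2 bumps 5 from row 1; 5 bumps 6 from row 2; 6 bumps 7 from row 3; 7 starts row 4. P = [[1, 2], [3, 5], [6], [7]], Q = [[1, 3], [2, 5], [4], [6]].
Insert 4: appended to row 1. P = [[1, 2, 4], [3, 5], [6], [7]], Q = [[1, 3, 7], [2, 5], [4], [6]].

So P = [[1, 2, 4], [3, 5], [6], [7]], Q = [[1, 3, 7], [2, 5], [4], [6]].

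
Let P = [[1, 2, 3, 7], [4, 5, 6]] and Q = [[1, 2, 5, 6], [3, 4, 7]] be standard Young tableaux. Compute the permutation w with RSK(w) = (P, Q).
4 5 1 2 6 7 3

Reverse the RSK construction: for i from n down to 1, find the cell of Q containing i, remove the entry at that cell from P, and reverse-bump it up through P; the value ejected from row 1 is w(i).

Step i=7: Q has 7 at row 2, column 3; remove 6 from row 2 of P and reverse-bump: 6 enters row 1 and ejects 3. So w(7) = 3. P is now [[1, 2, 6, 7], [4, 5]].
Step i=6: Q has 6 at row 1, column 4; remove that cell from P, ejecting 7. So w(6) = 7. P is now [[1, 2, 6], [4, 5]].
Step i=5: Q has 5 at row 1, column 3; remove that cell from P, ejecting 6. So w(5) = 6. P is now [[1, 2], [4, 5]].
Step i=4: Q has 4 at row 2, column 2; remove 5 from row 2 of P and reverse-bump: 5 enters row 1 and ejects 2. So w(4) = 2. P is now [[1, 5], [4]].
Step i=3: Q has 3 at row 2, column 1; remove 4 from row 2 of P and reverse-bump: 4 enters row 1 and ejects 1. So w(3) = 1. P is now [[4, 5]].
Step i=2: Q has 2 at row 1, column 2; remove that cell from P, ejecting 5. So w(2) = 5. P is now [[4]].
Step i=1: Q has 1 at row 1, column 1; remove that cell from P, ejecting 4. So w(1) = 4. P is now [].

So w = 4 5 1 2 6 7 3.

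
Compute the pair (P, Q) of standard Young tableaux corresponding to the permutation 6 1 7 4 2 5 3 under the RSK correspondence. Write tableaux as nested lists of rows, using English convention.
P = [[1, 2, 3], [4, 5], [6, 7]], Q = [[1, 3, 6], [2, 4], [5, 7]]

Insert each entry of the permutation into P by Schensted row insertion, recording in Q the position of each new cell.

Insert 6: appended to row 1. P = [[6]].
Insert 1: 1 bumps 6 from row 1; 6 starts row 2. P = [[1], [6]].
Insert 7: appended to row 1. P = [[1, 7], [6]].
Insert 4: 4 bumps 7 from row 1; 7 appends to row 2. P = [[1, 4], [6, 7]].
Insert 2: 2 bumps 4 from row 1; 4 bumps 6 from row 2; 6 starts row 3. P = [[1, 2], [4, 7], [6]].
Insert 5: appended to row 1. P = [[1, 2, 5], [4, 7], [6]].
Insert 3: 3 bumps 5 from row 1; 5 bumps 7 from row 2; 7 appends to row 3. P = [[1, 2, 3], [4, 5], [6, 7]].

So P = [[1, 2, 3], [4, 5], [6, 7]], Q = [[1, 3, 6], [2, 4], [5, 7]].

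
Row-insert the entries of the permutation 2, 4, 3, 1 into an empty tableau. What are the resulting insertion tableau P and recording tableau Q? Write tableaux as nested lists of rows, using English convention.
Insert each entry of the permutation into P by Schensted row insertion, recording in Q the position of each new cell.

Insert 2: appended to row 1. P = [[2]].
Insert 4: appended to row 1. P = [[2, 4]].
Insert 3: 3 bumps 4 from row 1; 4 starts row 2. P = [[2, 3], [4]].
Insert 1: 1 bumps 2 from row 1; 2 bumps 4 from row 2; 4 starts row 3. P = [[1, 3], [2], [4]].

So P = [[1, 3], [2], [4]], Q = [[1, 2], [3], [4]].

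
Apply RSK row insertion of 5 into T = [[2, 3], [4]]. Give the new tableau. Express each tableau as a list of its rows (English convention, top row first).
[[2, 3, 5], [4]]

5 is larger than every entry of row 1, so it is appended to row 1. The new tableau is [[2, 3, 5], [4]].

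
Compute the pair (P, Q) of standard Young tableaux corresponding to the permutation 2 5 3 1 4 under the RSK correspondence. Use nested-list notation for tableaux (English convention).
P = [[1, 3, 4], [2], [5]], Q = [[1, 2, 5], [3], [4]]

Insert each entry of the permutation into P by Schensted row insertion, recording in Q the position of each new cell.

Insert 2: appended to row 1. P = [[2]].
Insert 5: appended to row 1. P = [[2, 5]].
Insert 3: 3 bumps 5 from row 1; 5 starts row 2. P = [[2, 3], [5]].
Insert 1: 1 bumps 2 from row 1; 2 bumps 5 from row 2; 5 starts row 3. P = [[1, 3], [2], [5]].
Insert 4: appended to row 1. P = [[1, 3, 4], [2], [5]].

So P = [[1, 3, 4], [2], [5]], Q = [[1, 2, 5], [3], [4]].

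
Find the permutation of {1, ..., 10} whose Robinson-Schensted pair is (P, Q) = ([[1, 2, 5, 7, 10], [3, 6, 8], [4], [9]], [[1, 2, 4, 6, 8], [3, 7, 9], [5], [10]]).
1 9 4 6 3 8 5 10 7 2

Reverse the RSK construction: for i from n down to 1, find the cell of Q containing i, remove the entry at that cell from P, and reverse-bump it up through P; the value ejected from row 1 is w(i).

Step i=10: Q has 10 at row 4, column 1; remove 9 from row 4 of P and reverse-bump: 9 enters row 3 and ejects 4; 4 enters row 2 and ejects 3; 3 enters row 1 and ejects 2. So w(10) = 2. P is now [[1, 3, 5, 7, 10], [4, 6, 8], [9]].
Step i=9: Q has 9 at row 2, column 3; remove 8 from row 2 of P and reverse-bump: 8 enters row 1 and ejects 7. So w(9) = 7. P is now [[1, 3, 5, 8, 10], [4, 6], [9]].
Step i=8: Q has 8 at row 1, column 5; remove that cell from P, ejecting 10. So w(8) = 10. P is now [[1, 3, 5, 8], [4, 6], [9]].
Step i=7: Q has 7 at row 2, column 2; remove 6 from row 2 of P and reverse-bump: 6 enters row 1 and ejects 5. So w(7) = 5. P is now [[1, 3, 6, 8], [4], [9]].
Step i=6: Q has 6 at row 1, column 4; remove that cell from P, ejecting 8. So w(6) = 8. P is now [[1, 3, 6], [4], [9]].
Step i=5: Q has 5 at row 3, column 1; remove 9 from row 3 of P and reverse-bump: 9 enters row 2 and ejects 4; 4 enters row 1 and ejects 3. So w(5) = 3. P is now [[1, 4, 6], [9]].
Step i=4: Q has 4 at row 1, column 3; remove that cell from P, ejecting 6. So w(4) = 6. P is now [[1, 4], [9]].
Step i=3: Q has 3 at row 2, column 1; remove 9 from row 2 of P and reverse-bump: 9 enters row 1 and ejects 4. So w(3) = 4. P is now [[1, 9]].
Step i=2: Q has 2 at row 1, column 2; remove that cell from P, ejecting 9. So w(2) = 9. P is now [[1]].
Step i=1: Q has 1 at row 1, column 1; remove that cell from P, ejecting 1. So w(1) = 1. P is now [].

So w = 1 9 4 6 3 8 5 10 7 2.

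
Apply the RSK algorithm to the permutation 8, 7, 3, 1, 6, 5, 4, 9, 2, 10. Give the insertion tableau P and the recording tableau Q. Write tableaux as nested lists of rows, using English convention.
P = [[1, 2, 9, 10], [3, 4], [5], [6], [7], [8]], Q = [[1, 5, 8, 10], [2, 6], [3], [4], [7], [9]]

Insert each entry of the permutation into P by Schensted row insertion, recording in Q the position of each new cell.

Insert 8: appended to row 1. P = [[8]].
Insert 7: 7 bumps 8 from row 1; 8 starts row 2. P = [[7], [8]].
Insert 3: 3 bumps 7 from row 1; 7 bumps 8 from row 2; 8 starts row 3. P = [[3], [7], [8]].
Insert 1: 1 bumps 3 from row 1; 3 bumps 7 from row 2; 7 bumps 8 from row 3; 8 starts row 4. P = [[1], [3], [7], [8]].
Insert 6: appended to row 1. P = [[1, 6], [3], [7], [8]].
Insert 5: 5 bumps 6 from row 1; 6 appends to row 2. P = [[1, 5], [3, 6], [7], [8]].
Insert 4: 4 bumps 5 from row 1; 5 bumps 6 from row 2; 6 bumps 7 from row 3; 7 bumps 8 from row 4; 8 starts row 5. P = [[1, 4], [3, 5], [6], [7], [8]].
Insert 9: appended to row 1. P = [[1, 4, 9], [3, 5], [6], [7], [8]].
Insert 2: 2 bumps 4 from row 1; 4 bumps 5 from row 2; 5 bumps 6 from row 3; 6 bumps 7 from row 4; 7 bumps 8 from row 5; 8 starts row 6. P = [[1, 2, 9], [3, 4], [5], [6], [7], [8]].
Insert 10: appended to row 1. P = [[1, 2, 9, 10], [3, 4], [5], [6], [7], [8]].

So P = [[1, 2, 9, 10], [3, 4], [5], [6], [7], [8]], Q = [[1, 5, 8, 10], [2, 6], [3], [4], [7], [9]].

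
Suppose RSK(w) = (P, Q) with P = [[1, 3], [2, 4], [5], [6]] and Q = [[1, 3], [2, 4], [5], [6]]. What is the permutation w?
Reverse the RSK construction: for i from n down to 1, find the cell of Q containing i, remove the entry at that cell from P, and reverse-bump it up through P; the value ejected from row 1 is w(i).

Step i=6: Q has 6 at row 4, column 1; remove 6 from row 4 of P and reverse-bump: 6 enters row 3 and ejects 5; 5 enters row 2 and ejects 4; 4 enters row 1 and ejects 3. So w(6) = 3. P is now [[1, 4], [2, 5], [6]].
Step i=5: Q has 5 at row 3, column 1; remove 6 from row 3 of P and reverse-bump: 6 enters row 2 and ejects 5; 5 enters row 1 and ejects 4. So w(5) = 4. P is now [[1, 5], [2, 6]].
Step i=4: Q has 4 at row 2, column 2; remove 6 from row 2 of P and reverse-bump: 6 enters row 1 and ejects 5. So w(4) = 5. P is now [[1, 6], [2]].
Step i=3: Q has 3 at row 1, column 2; remove that cell from P, ejecting 6. So w(3) = 6. P is now [[1], [2]].
Step i=2: Q has 2 at row 2, column 1; remove 2 from row 2 of P and reverse-bump: 2 enters row 1 and ejects 1. So w(2) = 1. P is now [[2]].
Step i=1: Q has 1 at row 1, column 1; remove that cell from P, ejecting 2. So w(1) = 2. P is now [].

So w = 2 1 6 5 4 3.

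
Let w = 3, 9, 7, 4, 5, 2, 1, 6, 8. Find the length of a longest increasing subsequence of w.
5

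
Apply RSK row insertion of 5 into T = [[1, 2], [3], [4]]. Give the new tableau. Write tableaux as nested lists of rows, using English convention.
5 is larger than every entry of row 1, so it is appended to row 1. The new tableau is [[1, 2, 5], [3], [4]].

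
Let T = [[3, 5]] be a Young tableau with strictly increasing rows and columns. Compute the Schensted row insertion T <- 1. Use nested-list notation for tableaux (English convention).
[[1, 5], [3]]

In row 1, 1 replaces 3 (the leftmost entry greater than 1); 3 is bumped to row 2. 3 starts a new row 2. The new tableau is [[1, 5], [3]].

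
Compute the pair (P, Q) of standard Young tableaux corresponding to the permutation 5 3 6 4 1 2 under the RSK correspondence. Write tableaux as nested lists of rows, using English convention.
P = [[1, 2], [3, 4], [5, 6]], Q = [[1, 3], [2, 4], [5, 6]]

Insert each entry of the permutation into P by Schensted row insertion, recording in Q the position of each new cell.

Insert 5: appended to row 1. P = [[5]], Q = [[1]].
Insert 3: 3 bumps 5 from row 1; 5 starts row 2. P = [[3], [5]], Q = [[1], [2]].
Insert 6: appended to row 1. P = [[3, 6], [5]], Q = [[1, 3], [2]].
Insert 4: 4 bumps 6 from row 1; 6 appends to row 2. P = [[3, 4], [5, 6]], Q = [[1, 3], [2, 4]].
Insert 1: 1 bumps 3 from row 1; 3 bumps 5 from row 2; 5 starts row 3. P = [[1, 4], [3, 6], [5]], Q = [[1, 3], [2, 4], [5]].
Insert 2: 2 bumps 4 from row 1; 4 bumps 6 from row 2; 6 appends to row 3. P = [[1, 2], [3, 4], [5, 6]], Q = [[1, 3], [2, 4], [5, 6]].

So P = [[1, 2], [3, 4], [5, 6]], Q = [[1, 3], [2, 4], [5, 6]].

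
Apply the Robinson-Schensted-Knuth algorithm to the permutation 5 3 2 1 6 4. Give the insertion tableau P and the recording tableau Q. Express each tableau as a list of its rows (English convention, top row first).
P = [[1, 4], [2, 6], [3], [5]], Q = [[1, 5], [2, 6], [3], [4]]

Insert each entry of the permutation into P by Schensted row insertion, recording in Q the position of each new cell.

Insert 5: appended to row 1. P = [[5]], Q = [[1]].
Insert 3: 3 bumps 5 from row 1; 5 starts row 2. P = [[3], [5]], Q = [[1], [2]].
Insert 2: 2 bumps 3 from row 1; 3 bumps 5 from row 2; 5 starts row 3. P = [[2], [3], [5]], Q = [[1], [2], [3]].
Insert 1: 1 bumps 2 from row 1; 2 bumps 3 from row 2; 3 bumps 5 from row 3; 5 starts row 4. P = [[1], [2], [3], [5]], Q = [[1], [2], [3], [4]].
Insert 6: appended to row 1. P = [[1, 6], [2], [3], [5]], Q = [[1, 5], [2], [3], [4]].
Insert 4: 4 bumps 6 from row 1; 6 appends to row 2. P = [[1, 4], [2, 6], [3], [5]], Q = [[1, 5], [2, 6], [3], [4]].

So P = [[1, 4], [2, 6], [3], [5]], Q = [[1, 5], [2, 6], [3], [4]].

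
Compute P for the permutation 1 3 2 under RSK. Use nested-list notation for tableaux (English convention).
Insert 1: appended to row 1. P = [[1]].
Insert 3: appended to row 1. P = [[1, 3]].
Insert 2: 2 bumps 3 from row 1; 3 starts row 2. P = [[1, 2], [3]].

So P = [[1, 2], [3]].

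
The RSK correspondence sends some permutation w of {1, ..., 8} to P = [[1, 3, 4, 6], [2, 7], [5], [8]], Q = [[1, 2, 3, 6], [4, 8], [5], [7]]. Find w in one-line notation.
2 3 8 5 4 7 1 6

Reverse the RSK construction: for i from n down to 1, find the cell of Q containing i, remove the entry at that cell from P, and reverse-bump it up through P; the value ejected from row 1 is w(i).

Step i=8: Q has 8 at row 2, column 2; remove 7 from row 2 of P and reverse-bump: 7 enters row 1 and ejects 6. So w(8) = 6. P is now [[1, 3, 4, 7], [2], [5], [8]].
Step i=7: Q has 7 at row 4, column 1; remove 8 from row 4 of P and reverse-bump: 8 enters row 3 and ejects 5; 5 enters row 2 and ejects 2; 2 enters row 1 and ejects 1. So w(7) = 1. P is now [[2, 3, 4, 7], [5], [8]].
Step i=6: Q has 6 at row 1, column 4; remove that cell from P, ejecting 7. So w(6) = 7. P is now [[2, 3, 4], [5], [8]].
Step i=5: Q has 5 at row 3, column 1; remove 8 from row 3 of P and reverse-bump: 8 enters row 2 and ejects 5; 5 enters row 1 and ejects 4. So w(5) = 4. P is now [[2, 3, 5], [8]].
Step i=4: Q has 4 at row 2, column 1; remove 8 from row 2 of P and reverse-bump: 8 enters row 1 and ejects 5. So w(4) = 5. P is now [[2, 3, 8]].
Step i=3: Q has 3 at row 1, column 3; remove that cell from P, ejecting 8. So w(3) = 8. P is now [[2, 3]].
Step i=2: Q has 2 at row 1, column 2; remove that cell from P, ejecting 3. So w(2) = 3. P is now [[2]].
Step i=1: Q has 1 at row 1, column 1; remove that cell from P, ejecting 2. So w(1) = 2. P is now [].

So w = 2 3 8 5 4 7 1 6.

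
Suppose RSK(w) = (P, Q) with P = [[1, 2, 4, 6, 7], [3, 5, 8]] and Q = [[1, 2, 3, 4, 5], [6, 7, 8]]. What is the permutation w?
1 3 5 6 8 2 4 7

Reverse the RSK construction: for i from n down to 1, find the cell of Q containing i, remove the entry at that cell from P, and reverse-bump it up through P; the value ejected from row 1 is w(i).

Step i=8: Q has 8 at row 2, column 3; remove 8 from row 2 of P and reverse-bump: 8 enters row 1 and ejects 7. So w(8) = 7. P is now [[1, 2, 4, 6, 8], [3, 5]].
Step i=7: Q has 7 at row 2, column 2; remove 5 from row 2 of P and reverse-bump: 5 enters row 1 and ejects 4. So w(7) = 4. P is now [[1, 2, 5, 6, 8], [3]].
Step i=6: Q has 6 at row 2, column 1; remove 3 from row 2 of P and reverse-bump: 3 enters row 1 and ejects 2. So w(6) = 2. P is now [[1, 3, 5, 6, 8]].
Step i=5: Q has 5 at row 1, column 5; remove that cell from P, ejecting 8. So w(5) = 8. P is now [[1, 3, 5, 6]].
Step i=4: Q has 4 at row 1, column 4; remove that cell from P, ejecting 6. So w(4) = 6. P is now [[1, 3, 5]].
Step i=3: Q has 3 at row 1, column 3; remove that cell from P, ejecting 5. So w(3) = 5. P is now [[1, 3]].
Step i=2: Q has 2 at row 1, column 2; remove that cell from P, ejecting 3. So w(2) = 3. P is now [[1]].
Step i=1: Q has 1 at row 1, column 1; remove that cell from P, ejecting 1. So w(1) = 1. P is now [].

So w = 1 3 5 6 8 2 4 7.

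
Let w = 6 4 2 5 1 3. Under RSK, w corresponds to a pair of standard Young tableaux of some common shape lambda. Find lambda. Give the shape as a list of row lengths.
RSK row insertion gives P = [[1, 3], [2, 5], [4], [6]], which has shape [2, 2, 1, 1].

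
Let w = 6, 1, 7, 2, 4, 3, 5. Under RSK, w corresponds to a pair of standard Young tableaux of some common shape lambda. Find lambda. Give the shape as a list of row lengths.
[4, 2, 1]

Row-insert each entry into an empty tableau.

After inserting 6: P = [[6]].
After inserting 1: P = [[1], [6]].
After inserting 7: P = [[1, 7], [6]].
After inserting 2: P = [[1, 2], [6, 7]].
After inserting 4: P = [[1, 2, 4], [6, 7]].
After inserting 3: P = [[1, 2, 3], [4, 7], [6]].
After inserting 5: P = [[1, 2, 3, 5], [4, 7], [6]].

The final insertion tableau P = [[1, 2, 3, 5], [4, 7], [6]] has shape [4, 2, 1].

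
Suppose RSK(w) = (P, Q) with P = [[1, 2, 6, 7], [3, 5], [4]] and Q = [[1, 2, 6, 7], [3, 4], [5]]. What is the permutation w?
4 5 1 3 2 6 7

Reverse the RSK construction: for i from n down to 1, find the cell of Q containing i, remove the entry at that cell from P, and reverse-bump it up through P; the value ejected from row 1 is w(i).

Step i=7: Q has 7 at row 1, column 4; remove that cell from P, ejecting 7. So w(7) = 7. P is now [[1, 2, 6], [3, 5], [4]].
Step i=6: Q has 6 at row 1, column 3; remove that cell from P, ejecting 6. So w(6) = 6. P is now [[1, 2], [3, 5], [4]].
Step i=5: Q has 5 at row 3, column 1; remove 4 from row 3 of P and reverse-bump: 4 enters row 2 and ejects 3; 3 enters row 1 and ejects 2. So w(5) = 2. P is now [[1, 3], [4, 5]].
Step i=4: Q has 4 at row 2, column 2; remove 5 from row 2 of P and reverse-bump: 5 enters row 1 and ejects 3. So w(4) = 3. P is now [[1, 5], [4]].
Step i=3: Q has 3 at row 2, column 1; remove 4 from row 2 of P and reverse-bump: 4 enters row 1 and ejects 1. So w(3) = 1. P is now [[4, 5]].
Step i=2: Q has 2 at row 1, column 2; remove that cell from P, ejecting 5. So w(2) = 5. P is now [[4]].
Step i=1: Q has 1 at row 1, column 1; remove that cell from P, ejecting 4. So w(1) = 4. P is now [].

So w = 4 5 1 3 2 6 7.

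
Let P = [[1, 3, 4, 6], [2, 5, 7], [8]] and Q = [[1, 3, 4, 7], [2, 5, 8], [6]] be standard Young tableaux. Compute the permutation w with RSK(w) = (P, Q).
Reverse the RSK construction: for i from n down to 1, find the cell of Q containing i, remove the entry at that cell from P, and reverse-bump it up through P; the value ejected from row 1 is w(i).

Step i=8: Q has 8 at row 2, column 3; remove 7 from row 2 of P and reverse-bump: 7 enters row 1 and ejects 6. So w(8) = 6. P is now [[1, 3, 4, 7], [2, 5], [8]].
Step i=7: Q has 7 at row 1, column 4; remove that cell from P, ejecting 7. So w(7) = 7. P is now [[1, 3, 4], [2, 5], [8]].
Step i=6: Q has 6 at row 3, column 1; remove 8 from row 3 of P and reverse-bump: 8 enters row 2 and ejects 5; 5 enters row 1 and ejects 4. So w(6) = 4. P is now [[1, 3, 5], [2, 8]].
Step i=5: Q has 5 at row 2, column 2; remove 8 from row 2 of P and reverse-bump: 8 enters row 1 and ejects 5. So w(5) = 5. P is now [[1, 3, 8], [2]].
Step i=4: Q has 4 at row 1, column 3; remove that cell from P, ejecting 8. So w(4) = 8. P is now [[1, 3], [2]].
Step i=3: Q has 3 at row 1, column 2; remove that cell from P, ejecting 3. So w(3) = 3. P is now [[1], [2]].
Step i=2: Q has 2 at row 2, column 1; remove 2 from row 2 of P and reverse-bump: 2 enters row 1 and ejects 1. So w(2) = 1. P is now [[2]].
Step i=1: Q has 1 at row 1, column 1; remove that cell from P, ejecting 2. So w(1) = 2. P is now [].

So w = 2 1 3 8 5 4 7 6.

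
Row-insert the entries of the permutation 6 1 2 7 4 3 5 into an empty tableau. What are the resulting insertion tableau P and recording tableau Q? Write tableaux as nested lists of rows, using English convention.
P = [[1, 2, 3, 5], [4, 7], [6]], Q = [[1, 3, 4, 7], [2, 5], [6]]

Insert each entry of the permutation into P by Schensted row insertion, recording in Q the position of each new cell.

Insert 6: appended to row 1. P = [[6]], Q = [[1]].
Insert 1: 1 bumps 6 from row 1; 6 starts row 2. P = [[1], [6]], Q = [[1], [2]].
Insert 2: appended to row 1. P = [[1, 2], [6]], Q = [[1, 3], [2]].
Insert 7: appended to row 1. P = [[1, 2, 7], [6]], Q = [[1, 3, 4], [2]].
Insert 4: 4 bumps 7 from row 1; 7 appends to row 2. P = [[1, 2, 4], [6, 7]], Q = [[1, 3, 4], [2, 5]].
Insert 3: 3 bumps 4 from row 1; 4 bumps 6 from row 2; 6 starts row 3. P = [[1, 2, 3], [4, 7], [6]], Q = [[1, 3, 4], [2, 5], [6]].
Insert 5: appended to row 1. P = [[1, 2, 3, 5], [4, 7], [6]], Q = [[1, 3, 4, 7], [2, 5], [6]].

So P = [[1, 2, 3, 5], [4, 7], [6]], Q = [[1, 3, 4, 7], [2, 5], [6]].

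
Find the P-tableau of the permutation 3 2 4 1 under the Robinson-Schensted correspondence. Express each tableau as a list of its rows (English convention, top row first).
P = [[1, 4], [2], [3]]

Insert 3: appended to row 1. P = [[3]].
Insert 2: 2 bumps 3 from row 1; 3 starts row 2. P = [[2], [3]].
Insert 4: appended to row 1. P = [[2, 4], [3]].
Insert 1: 1 bumps 2 from row 1; 2 bumps 3 from row 2; 3 starts row 3. P = [[1, 4], [2], [3]].

So P = [[1, 4], [2], [3]].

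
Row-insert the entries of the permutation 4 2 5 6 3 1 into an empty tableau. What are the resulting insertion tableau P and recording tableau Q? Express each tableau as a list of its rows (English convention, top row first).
P = [[1, 3, 6], [2, 5], [4]], Q = [[1, 3, 4], [2, 5], [6]]

Insert each entry of the permutation into P by Schensted row insertion, recording in Q the position of each new cell.

Insert 4: appended to row 1. P = [[4]], Q = [[1]].
Insert 2: 2 bumps 4 from row 1; 4 starts row 2. P = [[2], [4]], Q = [[1], [2]].
Insert 5: appended to row 1. P = [[2, 5], [4]], Q = [[1, 3], [2]].
Insert 6: appended to row 1. P = [[2, 5, 6], [4]], Q = [[1, 3, 4], [2]].
Insert 3: 3 bumps 5 from row 1; 5 appends to row 2. P = [[2, 3, 6], [4, 5]], Q = [[1, 3, 4], [2, 5]].
Insert 1: 1 bumps 2 from row 1; 2 bumps 4 from row 2; 4 starts row 3. P = [[1, 3, 6], [2, 5], [4]], Q = [[1, 3, 4], [2, 5], [6]].

So P = [[1, 3, 6], [2, 5], [4]], Q = [[1, 3, 4], [2, 5], [6]].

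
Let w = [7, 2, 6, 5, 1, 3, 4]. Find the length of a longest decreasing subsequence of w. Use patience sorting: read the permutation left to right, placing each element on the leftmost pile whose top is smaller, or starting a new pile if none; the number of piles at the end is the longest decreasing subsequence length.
4

7: new pile. tops = [7]
2: new pile. tops = [7, 2]
6: onto pile 2 (replacing 2). tops = [7, 6]
5: new pile. tops = [7, 6, 5]
1: new pile. tops = [7, 6, 5, 1]
3: onto pile 4 (replacing 1). tops = [7, 6, 5, 3]
4: onto pile 4 (replacing 3). tops = [7, 6, 5, 4]

4 piles, so the longest decreasing subsequence has length 4.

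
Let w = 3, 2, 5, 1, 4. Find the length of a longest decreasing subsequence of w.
3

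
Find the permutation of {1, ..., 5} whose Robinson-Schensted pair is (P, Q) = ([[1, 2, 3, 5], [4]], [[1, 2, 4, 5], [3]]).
Reverse the RSK construction: for i from n down to 1, find the cell of Q containing i, remove the entry at that cell from P, and reverse-bump it up through P; the value ejected from row 1 is w(i).

Step i=5: Q has 5 at row 1, column 4; remove that cell from P, ejecting 5. So w(5) = 5. P is now [[1, 2, 3], [4]].
Step i=4: Q has 4 at row 1, column 3; remove that cell from P, ejecting 3. So w(4) = 3. P is now [[1, 2], [4]].
Step i=3: Q has 3 at row 2, column 1; remove 4 from row 2 of P and reverse-bump: 4 enters row 1 and ejects 2. So w(3) = 2. P is now [[1, 4]].
Step i=2: Q has 2 at row 1, column 2; remove that cell from P, ejecting 4. So w(2) = 4. P is now [[1]].
Step i=1: Q has 1 at row 1, column 1; remove that cell from P, ejecting 1. So w(1) = 1. P is now [].

So w = 1 4 2 3 5.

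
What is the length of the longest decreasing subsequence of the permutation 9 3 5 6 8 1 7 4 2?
5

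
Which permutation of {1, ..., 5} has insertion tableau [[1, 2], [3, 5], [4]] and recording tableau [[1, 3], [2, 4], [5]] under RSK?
4 1 5 3 2

Reverse the RSK construction: for i from n down to 1, find the cell of Q containing i, remove the entry at that cell from P, and reverse-bump it up through P; the value ejected from row 1 is w(i).

Step i=5: Q has 5 at row 3, column 1; remove 4 from row 3 of P and reverse-bump: 4 enters row 2 and ejects 3; 3 enters row 1 and ejects 2. So w(5) = 2. P is now [[1, 3], [4, 5]].
Step i=4: Q has 4 at row 2, column 2; remove 5 from row 2 of P and reverse-bump: 5 enters row 1 and ejects 3. So w(4) = 3. P is now [[1, 5], [4]].
Step i=3: Q has 3 at row 1, column 2; remove that cell from P, ejecting 5. So w(3) = 5. P is now [[1], [4]].
Step i=2: Q has 2 at row 2, column 1; remove 4 from row 2 of P and reverse-bump: 4 enters row 1 and ejects 1. So w(2) = 1. P is now [[4]].
Step i=1: Q has 1 at row 1, column 1; remove that cell from P, ejecting 4. So w(1) = 4. P is now [].

So w = 4 1 5 3 2.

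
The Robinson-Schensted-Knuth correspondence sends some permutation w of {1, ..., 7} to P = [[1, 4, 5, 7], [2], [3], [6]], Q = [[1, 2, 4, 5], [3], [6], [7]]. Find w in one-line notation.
Reverse the RSK construction: for i from n down to 1, find the cell of Q containing i, remove the entry at that cell from P, and reverse-bump it up through P; the value ejected from row 1 is w(i).

Step i=7: Q has 7 at row 4, column 1; remove 6 from row 4 of P and reverse-bump: 6 enters row 3 and ejects 3; 3 enters row 2 and ejects 2; 2 enters row 1 and ejects 1. So w(7) = 1. P is now [[2, 4, 5, 7], [3], [6]].
Step i=6: Q has 6 at row 3, column 1; remove 6 from row 3 of P and reverse-bump: 6 enters row 2 and ejects 3; 3 enters row 1 and ejects 2. So w(6) = 2. P is now [[3, 4, 5, 7], [6]].
Step i=5: Q has 5 at row 1, column 4; remove that cell from P, ejecting 7. So w(5) = 7. P is now [[3, 4, 5], [6]].
Step i=4: Q has 4 at row 1, column 3; remove that cell from P, ejecting 5. So w(4) = 5. P is now [[3, 4], [6]].
Step i=3: Q has 3 at row 2, column 1; remove 6 from row 2 of P and reverse-bump: 6 enters row 1 and ejects 4. So w(3) = 4. P is now [[3, 6]].
Step i=2: Q has 2 at row 1, column 2; remove that cell from P, ejecting 6. So w(2) = 6. P is now [[3]].
Step i=1: Q has 1 at row 1, column 1; remove that cell from P, ejecting 3. So w(1) = 3. P is now [].

So w = 3 6 4 5 7 2 1.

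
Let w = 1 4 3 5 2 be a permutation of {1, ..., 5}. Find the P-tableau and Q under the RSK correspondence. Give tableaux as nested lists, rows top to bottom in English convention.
Insert each entry of the permutation into P by Schensted row insertion, recording in Q the position of each new cell.

Insert 1: appended to row 1. P = [[1]].
Insert 4: appended to row 1. P = [[1, 4]].
Insert 3: 3 bumps 4 from row 1; 4 starts row 2. P = [[1, 3], [4]].
Insert 5: appended to row 1. P = [[1, 3, 5], [4]].
Insert 2: 2 bumps 3 from row 1; 3 bumps 4 from row 2; 4 starts row 3. P = [[1, 2, 5], [3], [4]].

So P = [[1, 2, 5], [3], [4]], Q = [[1, 2, 4], [3], [5]].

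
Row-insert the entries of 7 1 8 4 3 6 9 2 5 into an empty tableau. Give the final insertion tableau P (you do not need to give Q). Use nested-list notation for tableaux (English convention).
P = [[1, 2, 5, 9], [3, 6], [4, 8], [7]]

After inserting 7: P = [[7]].
After inserting 1: P = [[1], [7]].
After inserting 8: P = [[1, 8], [7]].
After inserting 4: P = [[1, 4], [7, 8]].
After inserting 3: P = [[1, 3], [4, 8], [7]].
After inserting 6: P = [[1, 3, 6], [4, 8], [7]].
After inserting 9: P = [[1, 3, 6, 9], [4, 8], [7]].
After inserting 2: P = [[1, 2, 6, 9], [3, 8], [4], [7]].
After inserting 5: P = [[1, 2, 5, 9], [3, 6], [4, 8], [7]].

So P = [[1, 2, 5, 9], [3, 6], [4, 8], [7]].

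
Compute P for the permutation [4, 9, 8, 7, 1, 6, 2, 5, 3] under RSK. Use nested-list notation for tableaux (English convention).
Insert 4: appended to row 1. P = [[4]].
Insert 9: appended to row 1. P = [[4, 9]].
Insert 8: 8 bumps 9 from row 1; 9 starts row 2. P = [[4, 8], [9]].
Insert 7: 7 bumps 8 from row 1; 8 bumps 9 from row 2; 9 starts row 3. P = [[4, 7], [8], [9]].
Insert 1: 1 bumps 4 from row 1; 4 bumps 8 from row 2; 8 bumps 9 from row 3; 9 starts row 4. P = [[1, 7], [4], [8], [9]].
Insert 6: 6 bumps 7 from row 1; 7 appends to row 2. P = [[1, 6], [4, 7], [8], [9]].
Insert 2: 2 bumps 6 from row 1; 6 bumps 7 from row 2; 7 bumps 8 from row 3; 8 bumps 9 from row 4; 9 starts row 5. P = [[1, 2], [4, 6], [7], [8], [9]].
Insert 5: appended to row 1. P = [[1, 2, 5], [4, 6], [7], [8], [9]].
Insert 3: 3 bumps 5 from row 1; 5 bumps 6 from row 2; 6 bumps 7 from row 3; 7 bumps 8 from row 4; 8 bumps 9 from row 5; 9 starts row 6. P = [[1, 2, 3], [4, 5], [6], [7], [8], [9]].

So P = [[1, 2, 3], [4, 5], [6], [7], [8], [9]].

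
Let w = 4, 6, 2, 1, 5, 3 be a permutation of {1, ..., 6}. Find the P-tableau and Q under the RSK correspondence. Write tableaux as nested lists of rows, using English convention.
P = [[1, 3], [2, 5], [4, 6]], Q = [[1, 2], [3, 5], [4, 6]]

Insert each entry of the permutation into P by Schensted row insertion, recording in Q the position of each new cell.

Insert 4: appended to row 1. P = [[4]].
Insert 6: appended to row 1. P = [[4, 6]].
Insert 2: 2 bumps 4 from row 1; 4 starts row 2. P = [[2, 6], [4]].
Insert 1: 1 bumps 2 from row 1; 2 bumps 4 from row 2; 4 starts row 3. P = [[1, 6], [2], [4]].
Insert 5: 5 bumps 6 from row 1; 6 appends to row 2. P = [[1, 5], [2, 6], [4]].
Insert 3: 3 bumps 5 from row 1; 5 bumps 6 from row 2; 6 appends to row 3. P = [[1, 3], [2, 5], [4, 6]].

So P = [[1, 3], [2, 5], [4, 6]], Q = [[1, 2], [3, 5], [4, 6]].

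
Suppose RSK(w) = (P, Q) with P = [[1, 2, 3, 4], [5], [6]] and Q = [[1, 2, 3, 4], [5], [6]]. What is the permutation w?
Reverse the RSK construction: for i from n down to 1, find the cell of Q containing i, remove the entry at that cell from P, and reverse-bump it up through P; the value ejected from row 1 is w(i).

Step i=6: Q has 6 at row 3, column 1; remove 6 from row 3 of P and reverse-bump: 6 enters row 2 and ejects 5; 5 enters row 1 and ejects 4. So w(6) = 4. P is now [[1, 2, 3, 5], [6]].
Step i=5: Q has 5 at row 2, column 1; remove 6 from row 2 of P and reverse-bump: 6 enters row 1 and ejects 5. So w(5) = 5. P is now [[1, 2, 3, 6]].
Step i=4: Q has 4 at row 1, column 4; remove that cell from P, ejecting 6. So w(4) = 6. P is now [[1, 2, 3]].
Step i=3: Q has 3 at row 1, column 3; remove that cell from P, ejecting 3. So w(3) = 3. P is now [[1, 2]].
Step i=2: Q has 2 at row 1, column 2; remove that cell from P, ejecting 2. So w(2) = 2. P is now [[1]].
Step i=1: Q has 1 at row 1, column 1; remove that cell from P, ejecting 1. So w(1) = 1. P is now [].

So w = 1 2 3 6 5 4.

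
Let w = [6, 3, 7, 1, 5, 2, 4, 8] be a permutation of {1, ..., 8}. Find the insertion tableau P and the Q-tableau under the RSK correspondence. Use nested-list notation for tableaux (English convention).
Insert each entry of the permutation into P by Schensted row insertion, recording in Q the position of each new cell.

After inserting 6: P = [[6]].
After inserting 3: P = [[3], [6]].
After inserting 7: P = [[3, 7], [6]].
After inserting 1: P = [[1, 7], [3], [6]].
After inserting 5: P = [[1, 5], [3, 7], [6]].
After inserting 2: P = [[1, 2], [3, 5], [6, 7]].
After inserting 4: P = [[1, 2, 4], [3, 5], [6, 7]].
After inserting 8: P = [[1, 2, 4, 8], [3, 5], [6, 7]].

So P = [[1, 2, 4, 8], [3, 5], [6, 7]], Q = [[1, 3, 7, 8], [2, 5], [4, 6]].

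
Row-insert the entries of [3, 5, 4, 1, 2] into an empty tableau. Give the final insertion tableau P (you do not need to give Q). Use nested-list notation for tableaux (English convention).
Insert 3: appended to row 1. P = [[3]].
Insert 5: appended to row 1. P = [[3, 5]].
Insert 4: 4 bumps 5 from row 1; 5 starts row 2. P = [[3, 4], [5]].
Insert 1: 1 bumps 3 from row 1; 3 bumps 5 from row 2; 5 starts row 3. P = [[1, 4], [3], [5]].
Insert 2: 2 bumps 4 from row 1; 4 appends to row 2. P = [[1, 2], [3, 4], [5]].

So P = [[1, 2], [3, 4], [5]].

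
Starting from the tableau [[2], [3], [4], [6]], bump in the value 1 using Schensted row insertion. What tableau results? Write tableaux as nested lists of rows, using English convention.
In row 1, 1 replaces 2 (the leftmost entry greater than 1); 2 is bumped to row 2. In row 2, 2 replaces 3 (the leftmost entry greater than 2); 3 is bumped to row 3. In row 3, 3 replaces 4 (the leftmost entry greater than 3); 4 is bumped to row 4. In row 4, 4 replaces 6 (the leftmost entry greater than 4); 6 is bumped to row 5. 6 starts a new row 5. The new tableau is [[1], [2], [3], [4], [6]].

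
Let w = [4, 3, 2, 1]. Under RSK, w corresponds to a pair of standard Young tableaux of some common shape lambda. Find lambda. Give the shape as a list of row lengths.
Row-insert each entry into an empty tableau.

After inserting 4: P = [[4]].
After inserting 3: P = [[3], [4]].
After inserting 2: P = [[2], [3], [4]].
After inserting 1: P = [[1], [2], [3], [4]].

The final insertion tableau P = [[1], [2], [3], [4]] has shape [1, 1, 1, 1].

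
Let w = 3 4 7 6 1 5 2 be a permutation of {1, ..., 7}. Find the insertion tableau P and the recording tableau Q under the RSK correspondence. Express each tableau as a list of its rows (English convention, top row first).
Insert each entry of the permutation into P by Schensted row insertion, recording in Q the position of each new cell.

Insert 3: appended to row 1. P = [[3]].
Insert 4: appended to row 1. P = [[3, 4]].
Insert 7: appended to row 1. P = [[3, 4, 7]].
Insert 6: 6 bumps 7 from row 1; 7 starts row 2. P = [[3, 4, 6], [7]].
Insert 1: 1 bumps 3 from row 1; 3 bumps 7 from row 2; 7 starts row 3. P = [[1, 4, 6], [3], [7]].
Insert 5: 5 bumps 6 from row 1; 6 appends to row 2. P = [[1, 4, 5], [3, 6], [7]].
Insert 2: 2 bumps 4 from row 1; 4 bumps 6 from row 2; 6 bumps 7 from row 3; 7 starts row 4. P = [[1, 2, 5], [3, 4], [6], [7]].

So P = [[1, 2, 5], [3, 4], [6], [7]], Q = [[1, 2, 3], [4, 6], [5], [7]].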